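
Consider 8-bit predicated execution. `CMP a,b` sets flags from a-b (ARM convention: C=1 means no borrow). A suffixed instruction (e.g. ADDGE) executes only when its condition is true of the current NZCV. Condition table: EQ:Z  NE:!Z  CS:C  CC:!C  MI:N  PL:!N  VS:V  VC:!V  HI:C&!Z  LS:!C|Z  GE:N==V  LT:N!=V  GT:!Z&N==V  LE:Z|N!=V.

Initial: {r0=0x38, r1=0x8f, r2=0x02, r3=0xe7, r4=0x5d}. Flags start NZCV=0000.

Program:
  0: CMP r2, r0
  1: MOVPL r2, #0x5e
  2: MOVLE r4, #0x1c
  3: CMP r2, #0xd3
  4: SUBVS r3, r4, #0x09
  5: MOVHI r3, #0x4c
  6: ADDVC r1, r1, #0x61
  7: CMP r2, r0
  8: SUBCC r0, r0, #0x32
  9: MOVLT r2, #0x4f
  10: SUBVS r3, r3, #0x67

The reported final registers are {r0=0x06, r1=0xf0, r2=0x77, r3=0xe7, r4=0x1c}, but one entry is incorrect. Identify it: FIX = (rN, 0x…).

FIX = (r2, 0x4f)

0: ✓ CMP  NZCV=1000
1: · MOVPL
2: ✓ MOVLE  r4←0x1c
3: ✓ CMP  NZCV=0000
4: · SUBVS
5: · MOVHI
6: ✓ ADDVC  r1←0xf0
7: ✓ CMP  NZCV=1000
8: ✓ SUBCC  r0←0x06
9: ✓ MOVLT  r2←0x4f
10: · SUBVS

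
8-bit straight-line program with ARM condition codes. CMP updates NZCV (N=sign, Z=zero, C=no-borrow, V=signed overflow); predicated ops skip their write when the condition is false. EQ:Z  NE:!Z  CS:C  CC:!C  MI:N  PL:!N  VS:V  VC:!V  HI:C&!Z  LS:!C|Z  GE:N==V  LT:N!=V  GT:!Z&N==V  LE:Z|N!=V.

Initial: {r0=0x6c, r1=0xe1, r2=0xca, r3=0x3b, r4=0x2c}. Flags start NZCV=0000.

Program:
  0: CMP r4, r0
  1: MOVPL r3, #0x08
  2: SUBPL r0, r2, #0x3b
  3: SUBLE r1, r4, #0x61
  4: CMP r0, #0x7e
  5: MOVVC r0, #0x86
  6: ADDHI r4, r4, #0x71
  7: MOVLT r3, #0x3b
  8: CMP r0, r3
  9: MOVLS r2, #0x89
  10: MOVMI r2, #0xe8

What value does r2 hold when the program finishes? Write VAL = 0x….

VAL = 0xca

[0] flags=1000 → (cmp)
[1] flags=1000 PL?F → skip
[2] flags=1000 PL?F → skip
[3] flags=1000 LE?T → r1=0xcb
[4] flags=1000 → (cmp)
[5] flags=1000 VC?T → r0=0x86
[6] flags=1000 HI?F → skip
[7] flags=1000 LT?T → r3=0x3b
[8] flags=0011 → (cmp)
[9] flags=0011 LS?F → skip
[10] flags=0011 MI?F → skip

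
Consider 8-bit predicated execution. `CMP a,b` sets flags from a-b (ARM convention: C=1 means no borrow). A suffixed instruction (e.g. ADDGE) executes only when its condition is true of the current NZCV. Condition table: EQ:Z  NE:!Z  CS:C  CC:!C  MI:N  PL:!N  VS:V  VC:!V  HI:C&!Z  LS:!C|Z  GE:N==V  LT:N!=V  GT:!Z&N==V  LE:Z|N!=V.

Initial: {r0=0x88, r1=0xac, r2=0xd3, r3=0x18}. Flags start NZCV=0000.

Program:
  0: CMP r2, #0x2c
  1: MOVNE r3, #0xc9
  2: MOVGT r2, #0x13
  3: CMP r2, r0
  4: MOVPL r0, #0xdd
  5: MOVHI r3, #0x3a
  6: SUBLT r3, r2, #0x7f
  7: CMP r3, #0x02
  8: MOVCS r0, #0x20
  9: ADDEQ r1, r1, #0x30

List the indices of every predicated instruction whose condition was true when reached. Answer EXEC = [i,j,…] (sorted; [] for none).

EXEC = [1,4,5,8]

[0] flags=1010 → (cmp)
[1] flags=1010 NE?T → r3=0xc9
[2] flags=1010 GT?F → skip
[3] flags=0010 → (cmp)
[4] flags=0010 PL?T → r0=0xdd
[5] flags=0010 HI?T → r3=0x3a
[6] flags=0010 LT?F → skip
[7] flags=0010 → (cmp)
[8] flags=0010 CS?T → r0=0x20
[9] flags=0010 EQ?F → skip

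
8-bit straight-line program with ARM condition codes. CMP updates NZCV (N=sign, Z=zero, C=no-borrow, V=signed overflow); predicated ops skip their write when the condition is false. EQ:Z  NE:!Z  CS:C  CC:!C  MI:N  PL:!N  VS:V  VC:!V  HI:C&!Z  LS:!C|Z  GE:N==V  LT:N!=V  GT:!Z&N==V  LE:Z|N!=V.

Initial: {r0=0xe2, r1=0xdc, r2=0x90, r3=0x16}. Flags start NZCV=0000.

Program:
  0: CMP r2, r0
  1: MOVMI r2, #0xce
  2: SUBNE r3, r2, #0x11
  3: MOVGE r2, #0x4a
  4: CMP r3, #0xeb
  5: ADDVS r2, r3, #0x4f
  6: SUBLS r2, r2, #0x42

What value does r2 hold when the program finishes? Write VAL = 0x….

0: ✓ CMP  NZCV=1000
1: ✓ MOVMI  r2←0xce
2: ✓ SUBNE  r3←0xbd
3: · MOVGE
4: ✓ CMP  NZCV=1000
5: · ADDVS
6: ✓ SUBLS  r2←0x8c

VAL = 0x8c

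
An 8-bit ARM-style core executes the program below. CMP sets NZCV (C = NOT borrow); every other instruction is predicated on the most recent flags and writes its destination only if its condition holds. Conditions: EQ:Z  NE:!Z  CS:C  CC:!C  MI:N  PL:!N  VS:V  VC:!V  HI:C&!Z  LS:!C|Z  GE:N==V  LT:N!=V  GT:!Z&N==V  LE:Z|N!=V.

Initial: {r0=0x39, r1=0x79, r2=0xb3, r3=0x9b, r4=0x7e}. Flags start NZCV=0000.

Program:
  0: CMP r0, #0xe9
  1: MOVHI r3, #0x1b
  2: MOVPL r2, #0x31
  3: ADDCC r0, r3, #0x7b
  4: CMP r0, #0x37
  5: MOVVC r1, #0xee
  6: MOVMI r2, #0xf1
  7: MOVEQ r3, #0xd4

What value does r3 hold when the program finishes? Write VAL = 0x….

0: ✓ CMP  NZCV=0000
1: · MOVHI
2: ✓ MOVPL  r2←0x31
3: ✓ ADDCC  r0←0x16
4: ✓ CMP  NZCV=1000
5: ✓ MOVVC  r1←0xee
6: ✓ MOVMI  r2←0xf1
7: · MOVEQ

VAL = 0x9b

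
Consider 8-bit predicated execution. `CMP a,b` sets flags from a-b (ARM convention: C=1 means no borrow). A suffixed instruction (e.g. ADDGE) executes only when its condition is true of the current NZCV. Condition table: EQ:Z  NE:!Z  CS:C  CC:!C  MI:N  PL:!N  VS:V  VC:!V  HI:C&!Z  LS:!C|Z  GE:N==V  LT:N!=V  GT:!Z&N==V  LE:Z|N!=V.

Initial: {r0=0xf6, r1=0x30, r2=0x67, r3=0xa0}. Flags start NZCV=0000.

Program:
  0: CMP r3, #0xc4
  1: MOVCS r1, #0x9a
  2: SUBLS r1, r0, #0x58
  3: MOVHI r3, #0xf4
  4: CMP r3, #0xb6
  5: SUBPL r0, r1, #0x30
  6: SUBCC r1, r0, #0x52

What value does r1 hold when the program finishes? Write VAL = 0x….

[0] flags=1000 → (cmp)
[1] flags=1000 CS?F → skip
[2] flags=1000 LS?T → r1=0x9e
[3] flags=1000 HI?F → skip
[4] flags=1000 → (cmp)
[5] flags=1000 PL?F → skip
[6] flags=1000 CC?T → r1=0xa4

VAL = 0xa4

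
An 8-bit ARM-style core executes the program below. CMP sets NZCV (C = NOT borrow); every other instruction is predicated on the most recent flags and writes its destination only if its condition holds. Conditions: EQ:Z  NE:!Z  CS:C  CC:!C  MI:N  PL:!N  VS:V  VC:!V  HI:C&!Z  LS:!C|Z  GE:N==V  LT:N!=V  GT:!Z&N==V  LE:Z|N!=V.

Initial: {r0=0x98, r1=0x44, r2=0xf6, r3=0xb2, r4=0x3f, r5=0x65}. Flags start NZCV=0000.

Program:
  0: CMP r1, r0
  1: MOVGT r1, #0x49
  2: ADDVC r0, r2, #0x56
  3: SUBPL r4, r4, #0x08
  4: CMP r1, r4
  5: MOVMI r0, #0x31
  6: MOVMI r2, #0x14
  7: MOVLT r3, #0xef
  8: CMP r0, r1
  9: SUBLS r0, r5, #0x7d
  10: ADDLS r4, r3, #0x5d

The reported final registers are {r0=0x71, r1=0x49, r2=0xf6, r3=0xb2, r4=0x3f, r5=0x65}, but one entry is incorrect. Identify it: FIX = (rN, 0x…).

FIX = (r0, 0x98)

[0] flags=1001 → (cmp)
[1] flags=1001 GT?T → r1=0x49
[2] flags=1001 VC?F → skip
[3] flags=1001 PL?F → skip
[4] flags=0010 → (cmp)
[5] flags=0010 MI?F → skip
[6] flags=0010 MI?F → skip
[7] flags=0010 LT?F → skip
[8] flags=0011 → (cmp)
[9] flags=0011 LS?F → skip
[10] flags=0011 LS?F → skip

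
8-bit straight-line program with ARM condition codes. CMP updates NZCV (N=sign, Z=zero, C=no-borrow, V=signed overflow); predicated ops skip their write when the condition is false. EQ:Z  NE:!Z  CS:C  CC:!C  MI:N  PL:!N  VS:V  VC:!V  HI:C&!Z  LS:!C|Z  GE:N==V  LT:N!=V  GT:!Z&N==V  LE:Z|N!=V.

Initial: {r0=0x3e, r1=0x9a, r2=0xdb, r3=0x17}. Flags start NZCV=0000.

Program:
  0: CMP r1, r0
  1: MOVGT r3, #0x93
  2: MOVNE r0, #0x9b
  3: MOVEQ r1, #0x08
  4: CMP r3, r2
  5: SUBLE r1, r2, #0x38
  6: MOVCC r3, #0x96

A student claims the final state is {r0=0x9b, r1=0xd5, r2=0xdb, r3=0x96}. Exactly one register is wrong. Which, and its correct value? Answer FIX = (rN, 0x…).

FIX = (r1, 0x9a)

[0] flags=0011 → (cmp)
[1] flags=0011 GT?F → skip
[2] flags=0011 NE?T → r0=0x9b
[3] flags=0011 EQ?F → skip
[4] flags=0000 → (cmp)
[5] flags=0000 LE?F → skip
[6] flags=0000 CC?T → r3=0x96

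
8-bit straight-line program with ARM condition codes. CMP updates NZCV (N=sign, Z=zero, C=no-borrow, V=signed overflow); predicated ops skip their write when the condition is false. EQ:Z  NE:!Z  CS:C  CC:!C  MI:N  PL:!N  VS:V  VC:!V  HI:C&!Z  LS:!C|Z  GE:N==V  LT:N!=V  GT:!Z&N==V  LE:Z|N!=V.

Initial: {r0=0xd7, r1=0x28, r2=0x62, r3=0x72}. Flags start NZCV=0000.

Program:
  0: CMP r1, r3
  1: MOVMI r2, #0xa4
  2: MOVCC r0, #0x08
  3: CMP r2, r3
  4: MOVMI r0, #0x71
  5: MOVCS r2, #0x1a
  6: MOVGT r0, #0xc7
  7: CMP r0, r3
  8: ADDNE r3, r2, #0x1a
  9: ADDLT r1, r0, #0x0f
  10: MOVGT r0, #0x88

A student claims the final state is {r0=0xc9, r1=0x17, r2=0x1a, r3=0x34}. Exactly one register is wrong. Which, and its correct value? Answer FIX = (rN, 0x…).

FIX = (r0, 0x08)

[0] flags=1000 → (cmp)
[1] flags=1000 MI?T → r2=0xa4
[2] flags=1000 CC?T → r0=0x08
[3] flags=0011 → (cmp)
[4] flags=0011 MI?F → skip
[5] flags=0011 CS?T → r2=0x1a
[6] flags=0011 GT?F → skip
[7] flags=1000 → (cmp)
[8] flags=1000 NE?T → r3=0x34
[9] flags=1000 LT?T → r1=0x17
[10] flags=1000 GT?F → skip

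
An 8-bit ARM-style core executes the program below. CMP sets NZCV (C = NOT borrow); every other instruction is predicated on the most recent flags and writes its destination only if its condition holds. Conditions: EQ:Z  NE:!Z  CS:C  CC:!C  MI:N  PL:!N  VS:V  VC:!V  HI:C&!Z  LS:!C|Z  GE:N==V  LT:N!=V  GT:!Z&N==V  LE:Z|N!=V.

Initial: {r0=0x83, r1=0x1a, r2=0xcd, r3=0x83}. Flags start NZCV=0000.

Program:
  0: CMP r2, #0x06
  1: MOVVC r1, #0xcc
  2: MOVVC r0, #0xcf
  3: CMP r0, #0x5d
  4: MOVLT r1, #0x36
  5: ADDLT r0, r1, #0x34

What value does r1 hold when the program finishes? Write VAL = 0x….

0: ✓ CMP  NZCV=1010
1: ✓ MOVVC  r1←0xcc
2: ✓ MOVVC  r0←0xcf
3: ✓ CMP  NZCV=0011
4: ✓ MOVLT  r1←0x36
5: ✓ ADDLT  r0←0x6a

VAL = 0x36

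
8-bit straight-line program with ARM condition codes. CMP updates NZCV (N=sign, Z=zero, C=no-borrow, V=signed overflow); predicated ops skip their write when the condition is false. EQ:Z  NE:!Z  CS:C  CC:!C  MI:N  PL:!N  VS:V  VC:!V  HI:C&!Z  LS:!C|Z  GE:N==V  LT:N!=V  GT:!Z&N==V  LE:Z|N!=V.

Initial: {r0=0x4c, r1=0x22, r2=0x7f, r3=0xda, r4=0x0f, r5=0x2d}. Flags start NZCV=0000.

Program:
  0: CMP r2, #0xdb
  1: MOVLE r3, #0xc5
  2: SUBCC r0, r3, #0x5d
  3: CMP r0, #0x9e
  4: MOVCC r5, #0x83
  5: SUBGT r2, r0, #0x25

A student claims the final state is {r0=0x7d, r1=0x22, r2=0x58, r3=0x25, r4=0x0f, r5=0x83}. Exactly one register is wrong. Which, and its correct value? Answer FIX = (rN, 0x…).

FIX = (r3, 0xda)

[0] flags=1001 → (cmp)
[1] flags=1001 LE?F → skip
[2] flags=1001 CC?T → r0=0x7d
[3] flags=1001 → (cmp)
[4] flags=1001 CC?T → r5=0x83
[5] flags=1001 GT?T → r2=0x58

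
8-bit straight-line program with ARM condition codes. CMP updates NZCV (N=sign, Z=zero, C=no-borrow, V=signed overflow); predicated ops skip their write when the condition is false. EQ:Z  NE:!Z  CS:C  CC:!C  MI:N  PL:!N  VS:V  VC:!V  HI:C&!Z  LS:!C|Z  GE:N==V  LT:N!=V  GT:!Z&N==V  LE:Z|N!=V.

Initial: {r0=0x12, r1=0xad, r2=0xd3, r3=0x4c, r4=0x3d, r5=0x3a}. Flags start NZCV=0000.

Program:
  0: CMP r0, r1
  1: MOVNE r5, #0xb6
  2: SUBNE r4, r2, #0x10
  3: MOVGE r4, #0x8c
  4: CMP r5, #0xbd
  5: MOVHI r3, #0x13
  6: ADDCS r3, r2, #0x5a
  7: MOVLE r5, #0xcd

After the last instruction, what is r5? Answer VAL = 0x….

VAL = 0xcd

0: ✓ CMP  NZCV=0000
1: ✓ MOVNE  r5←0xb6
2: ✓ SUBNE  r4←0xc3
3: ✓ MOVGE  r4←0x8c
4: ✓ CMP  NZCV=1000
5: · MOVHI
6: · ADDCS
7: ✓ MOVLE  r5←0xcd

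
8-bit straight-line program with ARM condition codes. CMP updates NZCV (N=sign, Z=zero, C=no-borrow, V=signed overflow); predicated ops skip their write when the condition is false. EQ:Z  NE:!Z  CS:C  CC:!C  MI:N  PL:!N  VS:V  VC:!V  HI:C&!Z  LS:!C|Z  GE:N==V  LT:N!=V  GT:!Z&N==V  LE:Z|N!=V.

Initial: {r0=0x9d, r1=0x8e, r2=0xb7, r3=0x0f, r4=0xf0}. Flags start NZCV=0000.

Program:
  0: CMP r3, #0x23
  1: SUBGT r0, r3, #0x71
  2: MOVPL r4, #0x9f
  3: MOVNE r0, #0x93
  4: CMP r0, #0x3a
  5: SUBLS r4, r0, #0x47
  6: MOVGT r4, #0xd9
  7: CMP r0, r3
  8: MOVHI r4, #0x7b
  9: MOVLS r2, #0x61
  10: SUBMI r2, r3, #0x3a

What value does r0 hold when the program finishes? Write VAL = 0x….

VAL = 0x93

0: ✓ CMP  NZCV=1000
1: · SUBGT
2: · MOVPL
3: ✓ MOVNE  r0←0x93
4: ✓ CMP  NZCV=0011
5: · SUBLS
6: · MOVGT
7: ✓ CMP  NZCV=1010
8: ✓ MOVHI  r4←0x7b
9: · MOVLS
10: ✓ SUBMI  r2←0xd5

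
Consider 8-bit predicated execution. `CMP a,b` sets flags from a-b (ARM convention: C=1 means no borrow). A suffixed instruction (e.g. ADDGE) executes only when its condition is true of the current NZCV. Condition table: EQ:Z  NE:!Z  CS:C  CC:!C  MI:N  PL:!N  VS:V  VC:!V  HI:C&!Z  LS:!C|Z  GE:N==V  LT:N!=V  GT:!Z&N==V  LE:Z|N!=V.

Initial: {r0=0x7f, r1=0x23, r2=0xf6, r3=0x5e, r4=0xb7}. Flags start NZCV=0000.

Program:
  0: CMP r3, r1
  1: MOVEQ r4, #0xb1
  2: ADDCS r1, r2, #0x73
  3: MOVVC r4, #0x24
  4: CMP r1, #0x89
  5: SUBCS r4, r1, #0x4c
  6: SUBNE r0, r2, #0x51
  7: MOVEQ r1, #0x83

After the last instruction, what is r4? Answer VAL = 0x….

VAL = 0x24

0: ✓ CMP  NZCV=0010
1: · MOVEQ
2: ✓ ADDCS  r1←0x69
3: ✓ MOVVC  r4←0x24
4: ✓ CMP  NZCV=1001
5: · SUBCS
6: ✓ SUBNE  r0←0xa5
7: · MOVEQ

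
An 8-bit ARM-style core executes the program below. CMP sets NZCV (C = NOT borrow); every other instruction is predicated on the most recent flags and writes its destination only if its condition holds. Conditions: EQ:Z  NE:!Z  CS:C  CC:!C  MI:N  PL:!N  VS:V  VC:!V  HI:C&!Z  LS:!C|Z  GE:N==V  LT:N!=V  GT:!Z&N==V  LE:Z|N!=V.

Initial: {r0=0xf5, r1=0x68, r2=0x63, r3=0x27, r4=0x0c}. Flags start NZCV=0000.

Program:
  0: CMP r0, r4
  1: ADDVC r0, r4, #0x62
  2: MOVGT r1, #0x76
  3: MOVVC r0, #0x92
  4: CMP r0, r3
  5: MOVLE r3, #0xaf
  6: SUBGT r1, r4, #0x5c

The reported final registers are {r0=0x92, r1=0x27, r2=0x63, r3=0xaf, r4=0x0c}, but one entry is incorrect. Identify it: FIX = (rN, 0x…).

[0] flags=1010 → (cmp)
[1] flags=1010 VC?T → r0=0x6e
[2] flags=1010 GT?F → skip
[3] flags=1010 VC?T → r0=0x92
[4] flags=0011 → (cmp)
[5] flags=0011 LE?T → r3=0xaf
[6] flags=0011 GT?F → skip

FIX = (r1, 0x68)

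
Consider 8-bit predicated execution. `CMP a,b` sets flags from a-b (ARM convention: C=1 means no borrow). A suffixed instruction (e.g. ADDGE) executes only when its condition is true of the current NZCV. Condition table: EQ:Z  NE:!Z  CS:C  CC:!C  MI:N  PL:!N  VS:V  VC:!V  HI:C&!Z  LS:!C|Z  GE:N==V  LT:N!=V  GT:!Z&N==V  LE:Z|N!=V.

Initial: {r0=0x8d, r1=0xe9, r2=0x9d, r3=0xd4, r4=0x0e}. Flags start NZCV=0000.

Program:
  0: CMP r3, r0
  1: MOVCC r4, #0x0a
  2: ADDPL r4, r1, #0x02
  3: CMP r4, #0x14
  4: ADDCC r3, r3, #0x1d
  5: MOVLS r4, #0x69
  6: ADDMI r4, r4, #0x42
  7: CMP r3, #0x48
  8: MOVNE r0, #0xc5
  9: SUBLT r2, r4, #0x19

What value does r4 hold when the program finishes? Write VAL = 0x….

[0] flags=0010 → (cmp)
[1] flags=0010 CC?F → skip
[2] flags=0010 PL?T → r4=0xeb
[3] flags=1010 → (cmp)
[4] flags=1010 CC?F → skip
[5] flags=1010 LS?F → skip
[6] flags=1010 MI?T → r4=0x2d
[7] flags=1010 → (cmp)
[8] flags=1010 NE?T → r0=0xc5
[9] flags=1010 LT?T → r2=0x14

VAL = 0x2d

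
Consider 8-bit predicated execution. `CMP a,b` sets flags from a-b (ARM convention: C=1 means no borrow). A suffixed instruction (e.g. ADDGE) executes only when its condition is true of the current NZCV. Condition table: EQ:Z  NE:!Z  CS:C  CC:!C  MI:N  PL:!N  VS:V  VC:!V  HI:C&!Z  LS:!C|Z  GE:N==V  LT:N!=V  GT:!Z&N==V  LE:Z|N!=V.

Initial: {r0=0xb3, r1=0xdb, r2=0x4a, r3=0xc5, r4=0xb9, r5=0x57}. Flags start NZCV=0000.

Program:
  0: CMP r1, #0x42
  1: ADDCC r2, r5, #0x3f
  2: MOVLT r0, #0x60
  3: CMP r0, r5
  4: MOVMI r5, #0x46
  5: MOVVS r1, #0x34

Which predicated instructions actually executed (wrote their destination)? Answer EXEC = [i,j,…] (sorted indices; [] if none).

EXEC = [2]

[0] flags=1010 → (cmp)
[1] flags=1010 CC?F → skip
[2] flags=1010 LT?T → r0=0x60
[3] flags=0010 → (cmp)
[4] flags=0010 MI?F → skip
[5] flags=0010 VS?F → skip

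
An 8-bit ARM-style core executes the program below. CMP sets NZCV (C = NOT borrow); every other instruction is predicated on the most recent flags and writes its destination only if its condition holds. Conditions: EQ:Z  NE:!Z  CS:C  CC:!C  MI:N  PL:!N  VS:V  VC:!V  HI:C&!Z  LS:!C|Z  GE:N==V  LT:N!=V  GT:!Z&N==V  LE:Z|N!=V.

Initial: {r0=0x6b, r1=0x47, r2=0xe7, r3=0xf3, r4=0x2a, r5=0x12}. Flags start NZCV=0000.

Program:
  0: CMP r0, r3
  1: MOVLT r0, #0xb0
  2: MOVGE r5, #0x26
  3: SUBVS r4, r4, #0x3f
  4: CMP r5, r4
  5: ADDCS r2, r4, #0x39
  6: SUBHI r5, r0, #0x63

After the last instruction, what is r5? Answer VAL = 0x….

VAL = 0x26

0: ✓ CMP  NZCV=0000
1: · MOVLT
2: ✓ MOVGE  r5←0x26
3: · SUBVS
4: ✓ CMP  NZCV=1000
5: · ADDCS
6: · SUBHI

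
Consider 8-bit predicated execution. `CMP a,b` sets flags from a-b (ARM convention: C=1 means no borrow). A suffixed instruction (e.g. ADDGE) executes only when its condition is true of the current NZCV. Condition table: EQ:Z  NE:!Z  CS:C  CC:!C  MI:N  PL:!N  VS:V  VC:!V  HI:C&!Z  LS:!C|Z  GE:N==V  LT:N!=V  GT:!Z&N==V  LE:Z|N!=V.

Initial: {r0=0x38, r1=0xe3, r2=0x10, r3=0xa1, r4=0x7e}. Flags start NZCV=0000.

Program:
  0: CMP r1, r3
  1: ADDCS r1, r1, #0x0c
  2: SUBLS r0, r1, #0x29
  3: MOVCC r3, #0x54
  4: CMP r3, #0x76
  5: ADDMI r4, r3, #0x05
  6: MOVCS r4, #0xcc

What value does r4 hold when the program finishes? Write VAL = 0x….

VAL = 0xcc

0: ✓ CMP  NZCV=0010
1: ✓ ADDCS  r1←0xef
2: · SUBLS
3: · MOVCC
4: ✓ CMP  NZCV=0011
5: · ADDMI
6: ✓ MOVCS  r4←0xcc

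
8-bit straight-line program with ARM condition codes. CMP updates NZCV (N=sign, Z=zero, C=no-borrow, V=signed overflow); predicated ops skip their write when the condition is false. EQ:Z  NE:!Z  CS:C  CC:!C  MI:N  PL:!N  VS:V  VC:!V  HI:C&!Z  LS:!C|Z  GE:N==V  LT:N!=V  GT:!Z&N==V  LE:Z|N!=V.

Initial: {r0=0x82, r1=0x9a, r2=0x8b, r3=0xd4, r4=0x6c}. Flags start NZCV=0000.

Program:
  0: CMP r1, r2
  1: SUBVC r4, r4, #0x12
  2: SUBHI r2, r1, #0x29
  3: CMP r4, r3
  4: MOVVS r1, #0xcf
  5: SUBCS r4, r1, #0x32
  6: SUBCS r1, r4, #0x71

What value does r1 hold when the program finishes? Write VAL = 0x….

VAL = 0xcf

0: ✓ CMP  NZCV=0010
1: ✓ SUBVC  r4←0x5a
2: ✓ SUBHI  r2←0x71
3: ✓ CMP  NZCV=1001
4: ✓ MOVVS  r1←0xcf
5: · SUBCS
6: · SUBCS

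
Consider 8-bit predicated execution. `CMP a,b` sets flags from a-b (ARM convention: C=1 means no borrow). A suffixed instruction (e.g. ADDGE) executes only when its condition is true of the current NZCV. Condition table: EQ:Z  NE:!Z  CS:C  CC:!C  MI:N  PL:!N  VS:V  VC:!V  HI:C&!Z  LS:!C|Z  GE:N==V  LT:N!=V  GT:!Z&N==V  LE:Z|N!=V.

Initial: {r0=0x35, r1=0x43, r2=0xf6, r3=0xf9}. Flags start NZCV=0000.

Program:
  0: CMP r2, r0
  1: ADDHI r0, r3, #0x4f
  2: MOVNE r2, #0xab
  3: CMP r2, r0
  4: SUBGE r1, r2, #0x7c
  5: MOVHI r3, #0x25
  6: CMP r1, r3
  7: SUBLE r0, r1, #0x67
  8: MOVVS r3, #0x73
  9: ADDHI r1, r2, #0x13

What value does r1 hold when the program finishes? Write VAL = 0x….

VAL = 0xbe

[0] flags=1010 → (cmp)
[1] flags=1010 HI?T → r0=0x48
[2] flags=1010 NE?T → r2=0xab
[3] flags=0011 → (cmp)
[4] flags=0011 GE?F → skip
[5] flags=0011 HI?T → r3=0x25
[6] flags=0010 → (cmp)
[7] flags=0010 LE?F → skip
[8] flags=0010 VS?F → skip
[9] flags=0010 HI?T → r1=0xbe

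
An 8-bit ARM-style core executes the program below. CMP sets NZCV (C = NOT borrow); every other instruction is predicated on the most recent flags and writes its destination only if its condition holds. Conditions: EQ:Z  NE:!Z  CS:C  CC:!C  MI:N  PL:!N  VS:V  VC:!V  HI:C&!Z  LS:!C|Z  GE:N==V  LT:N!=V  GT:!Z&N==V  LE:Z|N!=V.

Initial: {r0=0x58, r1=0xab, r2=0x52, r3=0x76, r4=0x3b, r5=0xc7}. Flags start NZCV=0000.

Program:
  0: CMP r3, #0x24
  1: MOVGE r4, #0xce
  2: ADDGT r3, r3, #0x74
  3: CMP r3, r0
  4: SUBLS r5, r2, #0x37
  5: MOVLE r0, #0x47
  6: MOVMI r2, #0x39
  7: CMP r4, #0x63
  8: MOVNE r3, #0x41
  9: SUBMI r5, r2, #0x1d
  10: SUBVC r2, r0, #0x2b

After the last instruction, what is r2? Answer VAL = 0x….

VAL = 0x39

0: ✓ CMP  NZCV=0010
1: ✓ MOVGE  r4←0xce
2: ✓ ADDGT  r3←0xea
3: ✓ CMP  NZCV=1010
4: · SUBLS
5: ✓ MOVLE  r0←0x47
6: ✓ MOVMI  r2←0x39
7: ✓ CMP  NZCV=0011
8: ✓ MOVNE  r3←0x41
9: · SUBMI
10: · SUBVC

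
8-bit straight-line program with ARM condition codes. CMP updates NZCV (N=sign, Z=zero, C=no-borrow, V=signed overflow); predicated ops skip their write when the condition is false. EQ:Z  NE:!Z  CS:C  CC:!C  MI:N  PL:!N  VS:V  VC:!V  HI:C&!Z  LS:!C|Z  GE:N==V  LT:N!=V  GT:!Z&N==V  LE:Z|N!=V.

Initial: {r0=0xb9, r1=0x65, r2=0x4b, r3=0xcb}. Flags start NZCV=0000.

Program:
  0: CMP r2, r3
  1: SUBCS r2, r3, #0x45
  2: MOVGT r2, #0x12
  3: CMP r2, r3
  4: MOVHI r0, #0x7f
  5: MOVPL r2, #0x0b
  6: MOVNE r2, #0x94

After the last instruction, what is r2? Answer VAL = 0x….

0: ✓ CMP  NZCV=1001
1: · SUBCS
2: ✓ MOVGT  r2←0x12
3: ✓ CMP  NZCV=0000
4: · MOVHI
5: ✓ MOVPL  r2←0x0b
6: ✓ MOVNE  r2←0x94

VAL = 0x94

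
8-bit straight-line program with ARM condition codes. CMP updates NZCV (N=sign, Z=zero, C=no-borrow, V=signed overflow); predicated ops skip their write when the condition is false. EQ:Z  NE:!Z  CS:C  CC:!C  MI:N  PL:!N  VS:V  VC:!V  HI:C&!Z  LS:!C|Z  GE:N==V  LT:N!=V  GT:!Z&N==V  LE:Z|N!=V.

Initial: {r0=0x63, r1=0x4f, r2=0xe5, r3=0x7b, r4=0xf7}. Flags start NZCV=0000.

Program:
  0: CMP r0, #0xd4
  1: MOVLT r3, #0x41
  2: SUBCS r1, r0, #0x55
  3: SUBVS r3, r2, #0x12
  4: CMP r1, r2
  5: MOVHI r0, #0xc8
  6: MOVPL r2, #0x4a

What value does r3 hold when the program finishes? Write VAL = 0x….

[0] flags=1001 → (cmp)
[1] flags=1001 LT?F → skip
[2] flags=1001 CS?F → skip
[3] flags=1001 VS?T → r3=0xd3
[4] flags=0000 → (cmp)
[5] flags=0000 HI?F → skip
[6] flags=0000 PL?T → r2=0x4a

VAL = 0xd3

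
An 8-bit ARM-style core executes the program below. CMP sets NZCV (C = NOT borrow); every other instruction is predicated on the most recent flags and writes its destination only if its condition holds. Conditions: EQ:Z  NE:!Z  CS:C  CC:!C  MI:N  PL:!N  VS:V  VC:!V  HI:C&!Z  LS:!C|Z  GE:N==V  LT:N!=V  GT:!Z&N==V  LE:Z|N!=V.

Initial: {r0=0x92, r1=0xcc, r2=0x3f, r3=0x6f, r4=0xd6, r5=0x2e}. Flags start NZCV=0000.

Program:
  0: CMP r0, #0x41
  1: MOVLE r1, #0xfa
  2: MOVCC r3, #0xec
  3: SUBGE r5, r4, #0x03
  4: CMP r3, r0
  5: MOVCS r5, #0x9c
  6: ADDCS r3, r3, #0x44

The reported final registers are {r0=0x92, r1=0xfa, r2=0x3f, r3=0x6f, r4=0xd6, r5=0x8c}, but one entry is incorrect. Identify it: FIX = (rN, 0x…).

FIX = (r5, 0x2e)

0: ✓ CMP  NZCV=0011
1: ✓ MOVLE  r1←0xfa
2: · MOVCC
3: · SUBGE
4: ✓ CMP  NZCV=1001
5: · MOVCS
6: · ADDCS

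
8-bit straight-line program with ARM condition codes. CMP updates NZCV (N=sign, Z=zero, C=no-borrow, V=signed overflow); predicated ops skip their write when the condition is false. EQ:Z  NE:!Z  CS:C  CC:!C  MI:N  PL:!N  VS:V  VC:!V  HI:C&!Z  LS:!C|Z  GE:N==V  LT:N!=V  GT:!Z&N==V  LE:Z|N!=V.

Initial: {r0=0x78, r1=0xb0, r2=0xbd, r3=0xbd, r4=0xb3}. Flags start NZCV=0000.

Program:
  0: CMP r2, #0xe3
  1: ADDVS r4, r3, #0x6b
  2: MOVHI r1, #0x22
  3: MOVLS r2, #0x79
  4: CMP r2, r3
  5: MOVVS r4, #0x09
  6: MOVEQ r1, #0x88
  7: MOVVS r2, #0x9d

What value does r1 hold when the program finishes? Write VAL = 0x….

[0] flags=1000 → (cmp)
[1] flags=1000 VS?F → skip
[2] flags=1000 HI?F → skip
[3] flags=1000 LS?T → r2=0x79
[4] flags=1001 → (cmp)
[5] flags=1001 VS?T → r4=0x09
[6] flags=1001 EQ?F → skip
[7] flags=1001 VS?T → r2=0x9d

VAL = 0xb0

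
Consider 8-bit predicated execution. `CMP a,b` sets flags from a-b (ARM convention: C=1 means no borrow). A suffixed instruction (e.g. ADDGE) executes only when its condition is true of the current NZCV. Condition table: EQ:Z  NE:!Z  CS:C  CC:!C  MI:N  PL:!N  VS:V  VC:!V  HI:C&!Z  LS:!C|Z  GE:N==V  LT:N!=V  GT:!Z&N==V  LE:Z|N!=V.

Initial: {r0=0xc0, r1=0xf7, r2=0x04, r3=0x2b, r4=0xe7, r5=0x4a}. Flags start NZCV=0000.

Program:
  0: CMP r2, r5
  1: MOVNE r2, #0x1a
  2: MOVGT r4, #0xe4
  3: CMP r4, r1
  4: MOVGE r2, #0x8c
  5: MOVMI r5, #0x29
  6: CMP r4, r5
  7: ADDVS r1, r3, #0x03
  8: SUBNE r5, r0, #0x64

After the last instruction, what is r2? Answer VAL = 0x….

VAL = 0x1a

0: ✓ CMP  NZCV=1000
1: ✓ MOVNE  r2←0x1a
2: · MOVGT
3: ✓ CMP  NZCV=1000
4: · MOVGE
5: ✓ MOVMI  r5←0x29
6: ✓ CMP  NZCV=1010
7: · ADDVS
8: ✓ SUBNE  r5←0x5c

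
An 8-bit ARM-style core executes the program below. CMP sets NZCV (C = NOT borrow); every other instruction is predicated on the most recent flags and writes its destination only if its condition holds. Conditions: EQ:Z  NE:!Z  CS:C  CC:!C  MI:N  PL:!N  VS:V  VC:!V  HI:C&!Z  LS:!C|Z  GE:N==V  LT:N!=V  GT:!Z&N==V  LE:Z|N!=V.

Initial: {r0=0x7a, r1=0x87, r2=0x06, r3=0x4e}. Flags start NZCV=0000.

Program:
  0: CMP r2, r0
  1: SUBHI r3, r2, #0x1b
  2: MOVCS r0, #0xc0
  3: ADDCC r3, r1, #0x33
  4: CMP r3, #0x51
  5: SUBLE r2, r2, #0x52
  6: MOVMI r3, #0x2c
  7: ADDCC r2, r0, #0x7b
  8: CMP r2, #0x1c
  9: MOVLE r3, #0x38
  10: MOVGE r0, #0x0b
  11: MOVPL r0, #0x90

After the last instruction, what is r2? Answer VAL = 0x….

0: ✓ CMP  NZCV=1000
1: · SUBHI
2: · MOVCS
3: ✓ ADDCC  r3←0xba
4: ✓ CMP  NZCV=0011
5: ✓ SUBLE  r2←0xb4
6: · MOVMI
7: · ADDCC
8: ✓ CMP  NZCV=1010
9: ✓ MOVLE  r3←0x38
10: · MOVGE
11: · MOVPL

VAL = 0xb4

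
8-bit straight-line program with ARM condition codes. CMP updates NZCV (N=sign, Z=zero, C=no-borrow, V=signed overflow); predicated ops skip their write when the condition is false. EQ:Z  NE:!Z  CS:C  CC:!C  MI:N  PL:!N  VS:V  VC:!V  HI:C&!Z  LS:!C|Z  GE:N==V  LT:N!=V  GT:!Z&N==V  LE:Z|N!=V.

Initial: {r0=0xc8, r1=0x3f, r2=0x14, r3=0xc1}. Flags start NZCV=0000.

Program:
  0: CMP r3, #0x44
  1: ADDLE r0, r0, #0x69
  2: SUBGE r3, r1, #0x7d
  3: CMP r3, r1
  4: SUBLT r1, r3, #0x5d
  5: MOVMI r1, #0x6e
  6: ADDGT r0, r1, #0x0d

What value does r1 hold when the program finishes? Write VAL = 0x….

0: ✓ CMP  NZCV=0011
1: ✓ ADDLE  r0←0x31
2: · SUBGE
3: ✓ CMP  NZCV=1010
4: ✓ SUBLT  r1←0x64
5: ✓ MOVMI  r1←0x6e
6: · ADDGT

VAL = 0x6e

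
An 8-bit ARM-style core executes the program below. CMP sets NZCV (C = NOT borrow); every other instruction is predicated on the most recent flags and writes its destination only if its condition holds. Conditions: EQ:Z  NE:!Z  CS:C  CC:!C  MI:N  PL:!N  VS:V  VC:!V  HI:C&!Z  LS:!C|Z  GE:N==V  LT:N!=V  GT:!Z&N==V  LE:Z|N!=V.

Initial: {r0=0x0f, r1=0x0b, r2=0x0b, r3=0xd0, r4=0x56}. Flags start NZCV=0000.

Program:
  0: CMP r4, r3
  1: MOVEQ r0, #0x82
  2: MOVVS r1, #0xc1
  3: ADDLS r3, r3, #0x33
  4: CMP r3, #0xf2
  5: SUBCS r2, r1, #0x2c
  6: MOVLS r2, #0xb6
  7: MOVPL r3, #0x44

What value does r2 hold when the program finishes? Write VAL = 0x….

VAL = 0xb6

0: ✓ CMP  NZCV=1001
1: · MOVEQ
2: ✓ MOVVS  r1←0xc1
3: ✓ ADDLS  r3←0x03
4: ✓ CMP  NZCV=0000
5: · SUBCS
6: ✓ MOVLS  r2←0xb6
7: ✓ MOVPL  r3←0x44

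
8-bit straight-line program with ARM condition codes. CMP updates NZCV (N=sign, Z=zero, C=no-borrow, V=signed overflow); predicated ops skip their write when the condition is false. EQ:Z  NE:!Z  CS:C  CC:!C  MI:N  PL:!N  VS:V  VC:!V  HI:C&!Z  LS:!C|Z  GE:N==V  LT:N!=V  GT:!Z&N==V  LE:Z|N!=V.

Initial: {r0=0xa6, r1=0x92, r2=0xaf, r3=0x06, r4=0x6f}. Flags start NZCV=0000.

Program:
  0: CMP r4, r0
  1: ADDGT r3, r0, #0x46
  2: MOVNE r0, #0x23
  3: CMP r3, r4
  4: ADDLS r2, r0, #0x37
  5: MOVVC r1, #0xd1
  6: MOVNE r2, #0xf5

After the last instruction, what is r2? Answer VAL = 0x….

0: ✓ CMP  NZCV=1001
1: ✓ ADDGT  r3←0xec
2: ✓ MOVNE  r0←0x23
3: ✓ CMP  NZCV=0011
4: · ADDLS
5: · MOVVC
6: ✓ MOVNE  r2←0xf5

VAL = 0xf5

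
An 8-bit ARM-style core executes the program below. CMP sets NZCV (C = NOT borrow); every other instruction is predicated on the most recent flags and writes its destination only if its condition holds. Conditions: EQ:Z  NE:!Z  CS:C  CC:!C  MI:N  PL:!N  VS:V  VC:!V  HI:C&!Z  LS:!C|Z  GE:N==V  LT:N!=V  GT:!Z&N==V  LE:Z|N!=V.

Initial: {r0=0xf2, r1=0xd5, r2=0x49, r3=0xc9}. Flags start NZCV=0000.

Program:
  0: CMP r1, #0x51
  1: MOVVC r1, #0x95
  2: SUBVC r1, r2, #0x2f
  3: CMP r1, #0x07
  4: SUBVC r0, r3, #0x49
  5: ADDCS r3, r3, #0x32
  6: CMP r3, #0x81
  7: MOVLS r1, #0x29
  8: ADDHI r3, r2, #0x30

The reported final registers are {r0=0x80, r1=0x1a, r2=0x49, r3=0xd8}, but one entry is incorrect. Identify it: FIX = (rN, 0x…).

[0] flags=1010 → (cmp)
[1] flags=1010 VC?T → r1=0x95
[2] flags=1010 VC?T → r1=0x1a
[3] flags=0010 → (cmp)
[4] flags=0010 VC?T → r0=0x80
[5] flags=0010 CS?T → r3=0xfb
[6] flags=0010 → (cmp)
[7] flags=0010 LS?F → skip
[8] flags=0010 HI?T → r3=0x79

FIX = (r3, 0x79)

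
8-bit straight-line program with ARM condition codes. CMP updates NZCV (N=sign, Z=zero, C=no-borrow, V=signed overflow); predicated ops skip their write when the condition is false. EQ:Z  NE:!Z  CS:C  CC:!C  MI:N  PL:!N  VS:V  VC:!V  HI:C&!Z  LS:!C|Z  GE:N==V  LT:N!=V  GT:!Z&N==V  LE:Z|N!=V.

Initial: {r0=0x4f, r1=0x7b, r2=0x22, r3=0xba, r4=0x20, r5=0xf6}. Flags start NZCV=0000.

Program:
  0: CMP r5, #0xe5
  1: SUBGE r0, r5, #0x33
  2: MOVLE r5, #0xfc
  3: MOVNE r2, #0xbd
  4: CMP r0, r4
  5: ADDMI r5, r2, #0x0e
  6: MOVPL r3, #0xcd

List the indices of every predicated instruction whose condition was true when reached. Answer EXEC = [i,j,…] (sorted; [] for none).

EXEC = [1,3,5]

0: ✓ CMP  NZCV=0010
1: ✓ SUBGE  r0←0xc3
2: · MOVLE
3: ✓ MOVNE  r2←0xbd
4: ✓ CMP  NZCV=1010
5: ✓ ADDMI  r5←0xcb
6: · MOVPL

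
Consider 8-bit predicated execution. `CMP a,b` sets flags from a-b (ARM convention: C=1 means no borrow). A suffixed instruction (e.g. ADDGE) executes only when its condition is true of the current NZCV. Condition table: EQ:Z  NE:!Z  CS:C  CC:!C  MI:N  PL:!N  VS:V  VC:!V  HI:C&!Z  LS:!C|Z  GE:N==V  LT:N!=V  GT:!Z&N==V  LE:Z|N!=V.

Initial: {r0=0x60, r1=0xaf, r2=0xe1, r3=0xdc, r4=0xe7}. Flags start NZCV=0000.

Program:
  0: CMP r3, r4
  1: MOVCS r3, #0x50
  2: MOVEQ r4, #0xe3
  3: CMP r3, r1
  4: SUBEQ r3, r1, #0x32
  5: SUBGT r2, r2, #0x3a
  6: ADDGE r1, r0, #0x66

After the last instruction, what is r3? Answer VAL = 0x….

0: ✓ CMP  NZCV=1000
1: · MOVCS
2: · MOVEQ
3: ✓ CMP  NZCV=0010
4: · SUBEQ
5: ✓ SUBGT  r2←0xa7
6: ✓ ADDGE  r1←0xc6

VAL = 0xdc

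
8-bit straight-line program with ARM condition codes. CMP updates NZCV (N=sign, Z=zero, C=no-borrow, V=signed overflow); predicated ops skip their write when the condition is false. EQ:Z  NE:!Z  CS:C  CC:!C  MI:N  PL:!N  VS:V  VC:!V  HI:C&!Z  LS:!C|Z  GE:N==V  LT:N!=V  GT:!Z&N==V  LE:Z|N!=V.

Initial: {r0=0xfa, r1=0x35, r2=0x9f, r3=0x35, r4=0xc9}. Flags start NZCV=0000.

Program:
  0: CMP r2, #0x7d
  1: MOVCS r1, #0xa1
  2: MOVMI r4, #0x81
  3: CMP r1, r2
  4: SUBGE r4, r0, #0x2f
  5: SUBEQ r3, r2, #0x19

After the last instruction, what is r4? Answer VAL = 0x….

0: ✓ CMP  NZCV=0011
1: ✓ MOVCS  r1←0xa1
2: · MOVMI
3: ✓ CMP  NZCV=0010
4: ✓ SUBGE  r4←0xcb
5: · SUBEQ

VAL = 0xcb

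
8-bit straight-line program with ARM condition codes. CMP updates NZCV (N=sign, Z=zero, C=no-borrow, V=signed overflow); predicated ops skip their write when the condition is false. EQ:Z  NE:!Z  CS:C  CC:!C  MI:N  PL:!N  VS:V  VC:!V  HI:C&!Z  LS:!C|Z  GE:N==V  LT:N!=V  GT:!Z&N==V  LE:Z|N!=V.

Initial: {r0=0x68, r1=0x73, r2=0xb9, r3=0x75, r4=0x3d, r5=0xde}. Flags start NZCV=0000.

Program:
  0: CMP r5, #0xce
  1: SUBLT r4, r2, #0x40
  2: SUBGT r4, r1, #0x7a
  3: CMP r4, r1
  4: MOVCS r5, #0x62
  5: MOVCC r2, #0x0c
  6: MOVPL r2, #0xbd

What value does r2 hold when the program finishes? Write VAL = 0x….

0: ✓ CMP  NZCV=0010
1: · SUBLT
2: ✓ SUBGT  r4←0xf9
3: ✓ CMP  NZCV=1010
4: ✓ MOVCS  r5←0x62
5: · MOVCC
6: · MOVPL

VAL = 0xb9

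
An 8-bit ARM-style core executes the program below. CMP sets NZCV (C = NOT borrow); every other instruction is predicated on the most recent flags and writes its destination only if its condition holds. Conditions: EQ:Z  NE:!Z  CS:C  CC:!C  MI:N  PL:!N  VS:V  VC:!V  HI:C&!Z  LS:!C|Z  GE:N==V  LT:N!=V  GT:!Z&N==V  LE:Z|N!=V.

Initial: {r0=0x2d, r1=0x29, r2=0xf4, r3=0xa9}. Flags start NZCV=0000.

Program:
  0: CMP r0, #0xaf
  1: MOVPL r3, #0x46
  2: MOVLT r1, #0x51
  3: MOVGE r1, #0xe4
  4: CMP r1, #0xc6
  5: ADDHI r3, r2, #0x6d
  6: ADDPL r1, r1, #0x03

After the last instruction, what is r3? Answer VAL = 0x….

0: ✓ CMP  NZCV=0000
1: ✓ MOVPL  r3←0x46
2: · MOVLT
3: ✓ MOVGE  r1←0xe4
4: ✓ CMP  NZCV=0010
5: ✓ ADDHI  r3←0x61
6: ✓ ADDPL  r1←0xe7

VAL = 0x61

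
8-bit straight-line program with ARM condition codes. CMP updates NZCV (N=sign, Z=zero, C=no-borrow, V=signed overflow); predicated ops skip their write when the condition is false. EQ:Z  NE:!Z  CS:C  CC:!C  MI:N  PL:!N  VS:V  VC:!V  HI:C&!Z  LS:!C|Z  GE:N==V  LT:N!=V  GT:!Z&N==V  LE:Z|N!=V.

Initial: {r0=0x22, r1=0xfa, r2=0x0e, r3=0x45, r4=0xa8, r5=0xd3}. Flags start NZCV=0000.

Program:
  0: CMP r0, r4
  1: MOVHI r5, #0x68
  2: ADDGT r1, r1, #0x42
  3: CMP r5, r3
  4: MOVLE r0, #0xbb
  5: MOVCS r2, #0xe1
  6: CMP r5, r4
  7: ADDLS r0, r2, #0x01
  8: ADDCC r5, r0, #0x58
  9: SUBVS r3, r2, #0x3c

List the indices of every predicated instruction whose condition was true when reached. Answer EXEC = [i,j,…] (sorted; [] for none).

EXEC = [2,4,5]

0: ✓ CMP  NZCV=0000
1: · MOVHI
2: ✓ ADDGT  r1←0x3c
3: ✓ CMP  NZCV=1010
4: ✓ MOVLE  r0←0xbb
5: ✓ MOVCS  r2←0xe1
6: ✓ CMP  NZCV=0010
7: · ADDLS
8: · ADDCC
9: · SUBVS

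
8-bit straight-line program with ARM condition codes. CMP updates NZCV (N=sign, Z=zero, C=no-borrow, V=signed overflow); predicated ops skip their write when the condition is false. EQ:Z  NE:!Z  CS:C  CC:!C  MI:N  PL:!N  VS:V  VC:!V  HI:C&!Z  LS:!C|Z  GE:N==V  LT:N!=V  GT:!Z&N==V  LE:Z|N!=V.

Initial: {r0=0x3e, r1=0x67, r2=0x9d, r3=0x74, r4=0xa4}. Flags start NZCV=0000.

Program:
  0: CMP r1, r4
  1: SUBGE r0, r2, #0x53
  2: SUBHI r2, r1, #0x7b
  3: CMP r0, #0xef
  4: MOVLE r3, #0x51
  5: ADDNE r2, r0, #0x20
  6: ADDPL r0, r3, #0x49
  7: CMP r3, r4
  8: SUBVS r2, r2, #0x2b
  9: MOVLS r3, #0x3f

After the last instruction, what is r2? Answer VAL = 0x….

[0] flags=1001 → (cmp)
[1] flags=1001 GE?T → r0=0x4a
[2] flags=1001 HI?F → skip
[3] flags=0000 → (cmp)
[4] flags=0000 LE?F → skip
[5] flags=0000 NE?T → r2=0x6a
[6] flags=0000 PL?T → r0=0xbd
[7] flags=1001 → (cmp)
[8] flags=1001 VS?T → r2=0x3f
[9] flags=1001 LS?T → r3=0x3f

VAL = 0x3f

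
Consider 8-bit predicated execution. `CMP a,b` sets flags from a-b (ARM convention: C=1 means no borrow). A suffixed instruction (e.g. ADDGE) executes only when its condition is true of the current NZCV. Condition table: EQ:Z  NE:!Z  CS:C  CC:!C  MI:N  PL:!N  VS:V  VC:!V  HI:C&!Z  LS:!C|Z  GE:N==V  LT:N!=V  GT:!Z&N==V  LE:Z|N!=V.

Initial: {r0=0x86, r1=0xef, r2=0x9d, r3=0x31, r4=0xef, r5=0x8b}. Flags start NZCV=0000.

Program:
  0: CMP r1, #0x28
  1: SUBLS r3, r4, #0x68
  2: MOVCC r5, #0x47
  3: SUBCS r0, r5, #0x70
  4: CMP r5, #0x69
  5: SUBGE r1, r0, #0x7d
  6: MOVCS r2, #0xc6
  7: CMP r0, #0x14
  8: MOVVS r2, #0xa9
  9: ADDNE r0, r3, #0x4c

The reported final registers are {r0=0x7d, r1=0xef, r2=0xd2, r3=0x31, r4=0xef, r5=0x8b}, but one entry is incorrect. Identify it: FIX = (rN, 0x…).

0: ✓ CMP  NZCV=1010
1: · SUBLS
2: · MOVCC
3: ✓ SUBCS  r0←0x1b
4: ✓ CMP  NZCV=0011
5: · SUBGE
6: ✓ MOVCS  r2←0xc6
7: ✓ CMP  NZCV=0010
8: · MOVVS
9: ✓ ADDNE  r0←0x7d

FIX = (r2, 0xc6)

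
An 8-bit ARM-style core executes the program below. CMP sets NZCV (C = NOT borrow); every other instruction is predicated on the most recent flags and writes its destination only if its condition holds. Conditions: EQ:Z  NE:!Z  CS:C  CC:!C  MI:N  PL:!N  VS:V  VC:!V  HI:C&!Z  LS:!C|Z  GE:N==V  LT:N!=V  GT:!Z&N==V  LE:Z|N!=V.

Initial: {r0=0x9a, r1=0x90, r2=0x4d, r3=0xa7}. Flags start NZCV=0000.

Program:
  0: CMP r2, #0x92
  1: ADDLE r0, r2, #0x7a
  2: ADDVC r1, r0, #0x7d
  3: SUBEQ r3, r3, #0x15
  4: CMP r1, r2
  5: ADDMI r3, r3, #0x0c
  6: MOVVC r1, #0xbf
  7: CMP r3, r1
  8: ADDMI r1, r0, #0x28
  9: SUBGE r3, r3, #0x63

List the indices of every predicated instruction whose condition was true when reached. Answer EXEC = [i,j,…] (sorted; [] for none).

0: ✓ CMP  NZCV=1001
1: · ADDLE
2: · ADDVC
3: · SUBEQ
4: ✓ CMP  NZCV=0011
5: · ADDMI
6: · MOVVC
7: ✓ CMP  NZCV=0010
8: · ADDMI
9: ✓ SUBGE  r3←0x44

EXEC = [9]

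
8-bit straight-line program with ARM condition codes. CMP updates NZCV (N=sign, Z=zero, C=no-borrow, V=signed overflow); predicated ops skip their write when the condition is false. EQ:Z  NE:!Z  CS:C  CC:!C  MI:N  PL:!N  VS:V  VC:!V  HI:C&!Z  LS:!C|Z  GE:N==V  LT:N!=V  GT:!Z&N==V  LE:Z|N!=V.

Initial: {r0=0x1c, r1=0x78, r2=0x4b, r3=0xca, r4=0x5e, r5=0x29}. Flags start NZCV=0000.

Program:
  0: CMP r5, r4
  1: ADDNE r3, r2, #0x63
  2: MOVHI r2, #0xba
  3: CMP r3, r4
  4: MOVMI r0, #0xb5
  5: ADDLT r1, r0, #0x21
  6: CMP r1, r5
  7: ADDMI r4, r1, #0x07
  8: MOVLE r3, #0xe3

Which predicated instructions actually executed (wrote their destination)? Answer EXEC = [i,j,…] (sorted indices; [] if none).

[0] flags=1000 → (cmp)
[1] flags=1000 NE?T → r3=0xae
[2] flags=1000 HI?F → skip
[3] flags=0011 → (cmp)
[4] flags=0011 MI?F → skip
[5] flags=0011 LT?T → r1=0x3d
[6] flags=0010 → (cmp)
[7] flags=0010 MI?F → skip
[8] flags=0010 LE?F → skip

EXEC = [1,5]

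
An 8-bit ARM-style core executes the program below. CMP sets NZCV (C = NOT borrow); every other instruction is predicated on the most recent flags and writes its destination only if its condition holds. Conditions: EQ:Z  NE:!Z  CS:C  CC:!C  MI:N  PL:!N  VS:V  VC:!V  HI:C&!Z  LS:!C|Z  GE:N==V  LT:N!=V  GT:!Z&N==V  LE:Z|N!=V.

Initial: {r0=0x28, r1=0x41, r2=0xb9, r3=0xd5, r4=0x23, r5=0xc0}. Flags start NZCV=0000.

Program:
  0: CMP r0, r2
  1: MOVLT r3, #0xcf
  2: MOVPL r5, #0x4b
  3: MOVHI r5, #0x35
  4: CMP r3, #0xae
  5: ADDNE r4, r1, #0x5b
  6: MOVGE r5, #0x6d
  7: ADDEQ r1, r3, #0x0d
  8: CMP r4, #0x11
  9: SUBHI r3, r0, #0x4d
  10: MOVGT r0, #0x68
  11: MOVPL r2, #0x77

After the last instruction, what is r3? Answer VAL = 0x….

0: ✓ CMP  NZCV=0000
1: · MOVLT
2: ✓ MOVPL  r5←0x4b
3: · MOVHI
4: ✓ CMP  NZCV=0010
5: ✓ ADDNE  r4←0x9c
6: ✓ MOVGE  r5←0x6d
7: · ADDEQ
8: ✓ CMP  NZCV=1010
9: ✓ SUBHI  r3←0xdb
10: · MOVGT
11: · MOVPL

VAL = 0xdb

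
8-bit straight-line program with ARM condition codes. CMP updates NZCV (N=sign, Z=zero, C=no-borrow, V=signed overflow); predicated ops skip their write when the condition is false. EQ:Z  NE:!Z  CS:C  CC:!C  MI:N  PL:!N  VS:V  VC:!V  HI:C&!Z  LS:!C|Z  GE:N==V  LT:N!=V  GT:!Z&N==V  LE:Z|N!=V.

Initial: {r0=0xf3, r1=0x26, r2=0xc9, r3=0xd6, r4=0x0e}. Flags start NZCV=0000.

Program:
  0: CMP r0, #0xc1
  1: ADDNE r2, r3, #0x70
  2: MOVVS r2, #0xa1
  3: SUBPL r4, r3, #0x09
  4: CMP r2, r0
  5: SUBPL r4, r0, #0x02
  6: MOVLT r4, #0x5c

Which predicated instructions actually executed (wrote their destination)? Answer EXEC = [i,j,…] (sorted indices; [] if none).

[0] flags=0010 → (cmp)
[1] flags=0010 NE?T → r2=0x46
[2] flags=0010 VS?F → skip
[3] flags=0010 PL?T → r4=0xcd
[4] flags=0000 → (cmp)
[5] flags=0000 PL?T → r4=0xf1
[6] flags=0000 LT?F → skip

EXEC = [1,3,5]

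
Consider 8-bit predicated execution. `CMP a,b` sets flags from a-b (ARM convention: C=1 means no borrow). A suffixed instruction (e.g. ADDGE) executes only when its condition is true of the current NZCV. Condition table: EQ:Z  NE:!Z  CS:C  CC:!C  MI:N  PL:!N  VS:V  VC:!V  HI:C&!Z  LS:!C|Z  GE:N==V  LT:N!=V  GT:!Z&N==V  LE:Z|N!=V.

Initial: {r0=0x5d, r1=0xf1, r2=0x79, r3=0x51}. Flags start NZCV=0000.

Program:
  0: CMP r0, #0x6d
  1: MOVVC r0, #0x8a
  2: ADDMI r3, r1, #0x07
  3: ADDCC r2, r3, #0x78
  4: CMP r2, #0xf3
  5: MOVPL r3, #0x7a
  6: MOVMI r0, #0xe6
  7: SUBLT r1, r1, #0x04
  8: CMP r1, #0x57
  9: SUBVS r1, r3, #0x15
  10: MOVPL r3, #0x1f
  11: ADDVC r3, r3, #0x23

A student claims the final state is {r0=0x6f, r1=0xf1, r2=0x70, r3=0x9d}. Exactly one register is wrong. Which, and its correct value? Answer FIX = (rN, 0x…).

FIX = (r0, 0x8a)

[0] flags=1000 → (cmp)
[1] flags=1000 VC?T → r0=0x8a
[2] flags=1000 MI?T → r3=0xf8
[3] flags=1000 CC?T → r2=0x70
[4] flags=0000 → (cmp)
[5] flags=0000 PL?T → r3=0x7a
[6] flags=0000 MI?F → skip
[7] flags=0000 LT?F → skip
[8] flags=1010 → (cmp)
[9] flags=1010 VS?F → skip
[10] flags=1010 PL?F → skip
[11] flags=1010 VC?T → r3=0x9d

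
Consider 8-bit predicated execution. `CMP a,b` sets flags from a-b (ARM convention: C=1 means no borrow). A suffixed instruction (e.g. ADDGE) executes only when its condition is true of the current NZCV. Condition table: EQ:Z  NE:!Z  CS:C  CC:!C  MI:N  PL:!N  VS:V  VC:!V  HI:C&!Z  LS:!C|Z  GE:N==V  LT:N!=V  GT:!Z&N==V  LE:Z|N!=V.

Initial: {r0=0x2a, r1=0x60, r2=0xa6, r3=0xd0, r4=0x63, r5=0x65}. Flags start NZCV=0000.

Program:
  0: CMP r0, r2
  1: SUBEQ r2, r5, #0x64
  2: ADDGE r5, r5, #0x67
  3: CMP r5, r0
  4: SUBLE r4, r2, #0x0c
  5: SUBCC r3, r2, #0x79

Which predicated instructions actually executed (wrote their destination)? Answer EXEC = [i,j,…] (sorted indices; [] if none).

EXEC = [2,4]

0: ✓ CMP  NZCV=1001
1: · SUBEQ
2: ✓ ADDGE  r5←0xcc
3: ✓ CMP  NZCV=1010
4: ✓ SUBLE  r4←0x9a
5: · SUBCC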